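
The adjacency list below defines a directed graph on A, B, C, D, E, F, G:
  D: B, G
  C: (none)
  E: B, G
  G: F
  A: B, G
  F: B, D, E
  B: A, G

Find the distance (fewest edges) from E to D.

3

Distance 0: E.
Distance 1: B, G.
Distance 2: A, F.
Distance 3: D — contains D.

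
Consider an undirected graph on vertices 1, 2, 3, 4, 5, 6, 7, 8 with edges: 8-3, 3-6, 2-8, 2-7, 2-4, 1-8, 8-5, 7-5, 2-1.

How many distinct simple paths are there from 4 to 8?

3

4–2–1–8
4–2–7–5–8
4–2–8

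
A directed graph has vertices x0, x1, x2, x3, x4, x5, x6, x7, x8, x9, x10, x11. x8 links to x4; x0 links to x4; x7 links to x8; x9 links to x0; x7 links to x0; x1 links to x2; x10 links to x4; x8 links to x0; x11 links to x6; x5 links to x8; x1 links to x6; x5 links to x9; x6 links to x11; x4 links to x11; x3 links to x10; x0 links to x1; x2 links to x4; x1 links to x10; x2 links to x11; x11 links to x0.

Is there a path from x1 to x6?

Yes

Explore from x1.
Distance 1: reach x2, x6, x10.
Found x6.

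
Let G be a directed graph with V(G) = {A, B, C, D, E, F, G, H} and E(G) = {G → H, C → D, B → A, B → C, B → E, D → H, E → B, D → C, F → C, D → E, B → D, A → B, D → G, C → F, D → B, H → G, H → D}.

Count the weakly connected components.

From A: component {A, B, C, D, E, F, G, H}.
That's 1 component.

1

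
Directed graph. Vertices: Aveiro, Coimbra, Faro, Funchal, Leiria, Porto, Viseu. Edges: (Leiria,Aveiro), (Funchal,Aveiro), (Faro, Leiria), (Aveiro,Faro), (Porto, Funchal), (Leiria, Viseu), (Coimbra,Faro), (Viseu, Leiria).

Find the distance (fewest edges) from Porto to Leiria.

Distance 0: Porto.
Distance 1: Funchal.
Distance 2: Aveiro.
Distance 3: Faro.
Distance 4: Leiria — contains Leiria.

4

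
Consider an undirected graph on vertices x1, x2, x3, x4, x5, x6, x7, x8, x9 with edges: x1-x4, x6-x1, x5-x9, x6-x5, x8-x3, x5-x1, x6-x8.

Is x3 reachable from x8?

Explore from x8.
Distance 1: reach x3, x6.
Found x3.

Yes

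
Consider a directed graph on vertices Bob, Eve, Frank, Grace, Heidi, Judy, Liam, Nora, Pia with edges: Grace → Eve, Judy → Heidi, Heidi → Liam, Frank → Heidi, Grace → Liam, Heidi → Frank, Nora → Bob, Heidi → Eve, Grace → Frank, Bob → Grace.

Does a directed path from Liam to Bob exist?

No

Liam has no outgoing edges, so nothing is reachable from it.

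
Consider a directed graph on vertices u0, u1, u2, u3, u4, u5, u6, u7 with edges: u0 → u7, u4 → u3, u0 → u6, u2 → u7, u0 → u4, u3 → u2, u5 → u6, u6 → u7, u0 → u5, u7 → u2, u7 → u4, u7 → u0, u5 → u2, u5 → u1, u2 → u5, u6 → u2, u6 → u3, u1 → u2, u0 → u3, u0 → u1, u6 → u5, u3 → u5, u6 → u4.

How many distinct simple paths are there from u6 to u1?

27

u6→u2→u5→u1
u6→u2→u7→u0→u1
u6→u2→u7→u0→u3→u5→u1
u6→u2→u7→u0→u4→u3→u5→u1
u6→u2→u7→u0→u5→u1
u6→u2→u7→u4→u3→u5→u1
u6→u3→u2→u5→u1
u6→u3→u2→u7→u0→u1
... and 19 more.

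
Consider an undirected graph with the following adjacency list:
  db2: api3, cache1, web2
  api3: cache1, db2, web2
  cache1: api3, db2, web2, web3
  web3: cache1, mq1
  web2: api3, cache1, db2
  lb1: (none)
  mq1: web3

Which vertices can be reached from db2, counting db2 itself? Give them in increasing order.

Start at db2.
Its neighbours: api3, cache1, web2.
Then their neighbours: web3.
Then next layer: mq1.
Nothing further is reachable.

api3, cache1, db2, mq1, web2, web3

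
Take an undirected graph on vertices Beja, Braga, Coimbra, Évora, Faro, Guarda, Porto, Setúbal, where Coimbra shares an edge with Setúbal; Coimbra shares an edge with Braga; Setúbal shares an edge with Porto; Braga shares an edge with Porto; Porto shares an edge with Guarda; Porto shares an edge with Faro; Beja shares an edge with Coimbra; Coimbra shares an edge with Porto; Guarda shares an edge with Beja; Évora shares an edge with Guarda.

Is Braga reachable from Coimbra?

Explore from Coimbra.
Distance 1: reach Beja, Braga, Porto, Setúbal.
Found Braga.

Yes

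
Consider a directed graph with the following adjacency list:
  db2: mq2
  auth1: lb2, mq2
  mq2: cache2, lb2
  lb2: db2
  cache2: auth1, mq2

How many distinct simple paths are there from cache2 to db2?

cache2→auth1→lb2→db2
cache2→auth1→mq2→lb2→db2
cache2→mq2→lb2→db2

3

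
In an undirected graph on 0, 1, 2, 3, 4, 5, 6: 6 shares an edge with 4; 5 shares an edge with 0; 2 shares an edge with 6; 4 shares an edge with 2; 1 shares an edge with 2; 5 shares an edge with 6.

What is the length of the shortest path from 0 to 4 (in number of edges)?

3

Distance 0: 0.
Distance 1: 5.
Distance 2: 6.
Distance 3: 2, 4 — contains 4.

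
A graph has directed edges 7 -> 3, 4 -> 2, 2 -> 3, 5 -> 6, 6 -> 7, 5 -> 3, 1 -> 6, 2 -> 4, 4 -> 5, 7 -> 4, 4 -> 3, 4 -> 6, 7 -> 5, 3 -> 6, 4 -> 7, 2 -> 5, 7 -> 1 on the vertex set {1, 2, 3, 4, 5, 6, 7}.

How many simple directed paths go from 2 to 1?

2→3→6→7→1
2→4→3→6→7→1
2→4→5→3→6→7→1
2→4→5→6→7→1
2→4→6→7→1
2→4→7→1
2→5→3→6→7→1
2→5→6→7→1

8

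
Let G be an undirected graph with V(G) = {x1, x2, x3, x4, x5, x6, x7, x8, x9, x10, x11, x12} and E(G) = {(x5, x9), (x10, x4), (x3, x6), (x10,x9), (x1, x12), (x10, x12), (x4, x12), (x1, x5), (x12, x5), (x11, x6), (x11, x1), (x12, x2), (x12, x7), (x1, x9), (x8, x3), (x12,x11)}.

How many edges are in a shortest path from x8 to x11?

Distance 0: x8.
Distance 1: x3.
Distance 2: x6.
Distance 3: x11 — contains x11.

3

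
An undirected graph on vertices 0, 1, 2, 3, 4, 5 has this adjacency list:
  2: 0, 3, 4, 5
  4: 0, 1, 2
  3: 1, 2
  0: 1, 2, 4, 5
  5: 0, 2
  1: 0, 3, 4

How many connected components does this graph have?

From 0: component {0, 1, 2, 3, 4, 5}.
That's 1 component.

1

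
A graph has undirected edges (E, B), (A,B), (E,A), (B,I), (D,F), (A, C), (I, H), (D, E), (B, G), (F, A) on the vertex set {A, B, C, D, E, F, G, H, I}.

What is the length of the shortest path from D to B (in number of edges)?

2

Distance 0: D.
Distance 1: E, F.
Distance 2: A, B — contains B.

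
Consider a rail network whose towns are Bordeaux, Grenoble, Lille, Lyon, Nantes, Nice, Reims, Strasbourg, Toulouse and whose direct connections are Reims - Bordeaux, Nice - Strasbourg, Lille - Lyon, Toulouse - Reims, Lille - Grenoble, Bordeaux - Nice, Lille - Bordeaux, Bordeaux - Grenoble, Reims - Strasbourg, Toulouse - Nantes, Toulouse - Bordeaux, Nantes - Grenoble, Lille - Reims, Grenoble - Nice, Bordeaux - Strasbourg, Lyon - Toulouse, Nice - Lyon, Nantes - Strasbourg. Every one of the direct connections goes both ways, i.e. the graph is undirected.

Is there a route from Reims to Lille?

Yes

Explore from Reims.
Distance 1: reach Bordeaux, Lille, Strasbourg, Toulouse.
Found Lille.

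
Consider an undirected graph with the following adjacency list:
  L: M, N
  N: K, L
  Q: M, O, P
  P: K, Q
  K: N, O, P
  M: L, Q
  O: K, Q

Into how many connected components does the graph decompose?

From K: component {K, L, M, N, O, P, Q}.
That's 1 component.

1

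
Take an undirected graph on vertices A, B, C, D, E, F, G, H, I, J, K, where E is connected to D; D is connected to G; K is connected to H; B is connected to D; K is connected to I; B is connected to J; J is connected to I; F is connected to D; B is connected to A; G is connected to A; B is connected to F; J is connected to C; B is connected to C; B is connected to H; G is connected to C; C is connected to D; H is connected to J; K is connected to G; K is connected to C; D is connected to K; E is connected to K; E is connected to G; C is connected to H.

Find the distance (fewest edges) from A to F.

Distance 0: A.
Distance 1: B, G.
Distance 2: C, D, E, F, H, J, K — contains F.

2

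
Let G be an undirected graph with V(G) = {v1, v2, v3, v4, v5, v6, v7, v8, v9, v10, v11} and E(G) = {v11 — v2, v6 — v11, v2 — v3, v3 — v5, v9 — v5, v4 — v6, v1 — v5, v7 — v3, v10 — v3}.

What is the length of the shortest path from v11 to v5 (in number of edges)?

3

Distance 0: v11.
Distance 1: v2, v6.
Distance 2: v3, v4.
Distance 3: v5, v7, v10 — contains v5.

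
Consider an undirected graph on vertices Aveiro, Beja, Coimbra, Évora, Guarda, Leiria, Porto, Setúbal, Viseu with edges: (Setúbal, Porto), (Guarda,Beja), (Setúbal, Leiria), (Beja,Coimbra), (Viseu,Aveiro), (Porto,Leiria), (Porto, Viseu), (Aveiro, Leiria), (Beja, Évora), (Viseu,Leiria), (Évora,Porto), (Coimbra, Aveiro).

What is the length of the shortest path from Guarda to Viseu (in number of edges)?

Distance 0: Guarda.
Distance 1: Beja.
Distance 2: Coimbra, Évora.
Distance 3: Aveiro, Porto.
Distance 4: Leiria, Setúbal, Viseu — contains Viseu.

4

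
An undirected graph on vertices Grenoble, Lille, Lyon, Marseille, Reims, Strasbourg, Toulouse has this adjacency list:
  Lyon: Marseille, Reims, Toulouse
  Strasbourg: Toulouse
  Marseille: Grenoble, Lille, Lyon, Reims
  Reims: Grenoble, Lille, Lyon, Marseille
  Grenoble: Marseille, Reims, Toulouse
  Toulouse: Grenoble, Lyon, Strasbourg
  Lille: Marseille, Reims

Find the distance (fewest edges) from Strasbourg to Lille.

Distance 0: Strasbourg.
Distance 1: Toulouse.
Distance 2: Grenoble, Lyon.
Distance 3: Marseille, Reims.
Distance 4: Lille — contains Lille.

4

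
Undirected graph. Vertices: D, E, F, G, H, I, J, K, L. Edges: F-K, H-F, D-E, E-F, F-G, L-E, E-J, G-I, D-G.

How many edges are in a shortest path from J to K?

Distance 0: J.
Distance 1: E.
Distance 2: D, F, L.
Distance 3: G, H, K — contains K.

3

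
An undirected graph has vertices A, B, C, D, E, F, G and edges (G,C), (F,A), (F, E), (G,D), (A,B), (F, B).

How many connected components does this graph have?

From A: component {A, B, E, F}.
From C: component {C, D, G}.
That's 2 components.

2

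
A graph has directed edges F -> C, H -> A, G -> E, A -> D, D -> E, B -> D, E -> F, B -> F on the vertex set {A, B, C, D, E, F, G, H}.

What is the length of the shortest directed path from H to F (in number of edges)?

Distance 0: H.
Distance 1: A.
Distance 2: D.
Distance 3: E.
Distance 4: F — contains F.

4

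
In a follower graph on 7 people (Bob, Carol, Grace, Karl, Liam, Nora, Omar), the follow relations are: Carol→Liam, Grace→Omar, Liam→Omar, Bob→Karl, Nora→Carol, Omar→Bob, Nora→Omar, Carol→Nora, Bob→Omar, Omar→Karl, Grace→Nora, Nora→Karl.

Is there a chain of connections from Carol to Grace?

Explore from Carol.
Distance 1: reach Liam, Nora.
Distance 2: reach Karl, Omar.
Distance 3: reach Bob.
The search from Carol is exhausted; no directed path reaches Grace.

No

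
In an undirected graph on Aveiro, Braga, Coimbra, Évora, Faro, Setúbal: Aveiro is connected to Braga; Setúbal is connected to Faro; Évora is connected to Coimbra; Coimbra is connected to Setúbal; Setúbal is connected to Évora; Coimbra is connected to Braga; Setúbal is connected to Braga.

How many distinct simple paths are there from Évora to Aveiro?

Évora–Coimbra–Braga–Aveiro
Évora–Coimbra–Setúbal–Braga–Aveiro
Évora–Setúbal–Braga–Aveiro
Évora–Setúbal–Coimbra–Braga–Aveiro

4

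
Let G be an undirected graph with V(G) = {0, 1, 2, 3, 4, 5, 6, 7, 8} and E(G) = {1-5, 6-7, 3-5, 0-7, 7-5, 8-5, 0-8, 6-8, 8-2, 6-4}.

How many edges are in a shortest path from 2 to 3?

Distance 0: 2.
Distance 1: 8.
Distance 2: 0, 5, 6.
Distance 3: 1, 3, 4, 7 — contains 3.

3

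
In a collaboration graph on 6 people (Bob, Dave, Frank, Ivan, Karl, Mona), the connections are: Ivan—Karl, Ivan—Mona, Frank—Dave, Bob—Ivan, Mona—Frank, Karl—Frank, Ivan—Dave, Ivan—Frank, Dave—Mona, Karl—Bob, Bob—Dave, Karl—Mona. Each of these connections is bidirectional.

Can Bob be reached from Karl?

Explore from Karl.
Distance 1: reach Bob, Frank, Ivan, Mona.
Found Bob.

Yes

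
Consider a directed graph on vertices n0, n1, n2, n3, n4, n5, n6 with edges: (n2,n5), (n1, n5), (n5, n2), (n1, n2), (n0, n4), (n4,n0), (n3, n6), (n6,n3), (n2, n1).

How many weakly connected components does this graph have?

From n0: component {n0, n4}.
From n1: component {n1, n2, n5}.
From n3: component {n3, n6}.
That's 3 components.

3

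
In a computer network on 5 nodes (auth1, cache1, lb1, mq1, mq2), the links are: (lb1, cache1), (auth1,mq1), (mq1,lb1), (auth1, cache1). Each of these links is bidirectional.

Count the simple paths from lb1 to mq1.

lb1–cache1–auth1–mq1
lb1–mq1

2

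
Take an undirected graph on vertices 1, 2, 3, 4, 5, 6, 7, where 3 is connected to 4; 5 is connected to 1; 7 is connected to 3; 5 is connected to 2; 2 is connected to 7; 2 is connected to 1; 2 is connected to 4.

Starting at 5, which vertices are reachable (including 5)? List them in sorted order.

Start at 5.
Its neighbours: 1, 2.
Then their neighbours: 4, 7.
Then next layer: 3.
Nothing further is reachable.

1, 2, 3, 4, 5, 7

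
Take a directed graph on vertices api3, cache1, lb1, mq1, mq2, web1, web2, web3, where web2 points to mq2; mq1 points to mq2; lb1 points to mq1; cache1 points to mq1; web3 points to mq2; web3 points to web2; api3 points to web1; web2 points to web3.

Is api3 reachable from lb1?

Explore from lb1.
Distance 1: reach mq1.
Distance 2: reach mq2.
The search from lb1 is exhausted; no directed path reaches api3.

No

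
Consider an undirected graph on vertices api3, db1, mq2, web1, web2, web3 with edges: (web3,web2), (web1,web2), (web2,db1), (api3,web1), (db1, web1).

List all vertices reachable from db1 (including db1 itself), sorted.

api3, db1, web1, web2, web3

Start at db1.
Its neighbours: web1, web2.
Then their neighbours: api3, web3.
Nothing further is reachable.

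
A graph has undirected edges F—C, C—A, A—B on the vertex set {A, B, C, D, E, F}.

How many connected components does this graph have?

From A: component {A, B, C, F}.
From D: component {D}.
From E: component {E}.
That's 3 components.

3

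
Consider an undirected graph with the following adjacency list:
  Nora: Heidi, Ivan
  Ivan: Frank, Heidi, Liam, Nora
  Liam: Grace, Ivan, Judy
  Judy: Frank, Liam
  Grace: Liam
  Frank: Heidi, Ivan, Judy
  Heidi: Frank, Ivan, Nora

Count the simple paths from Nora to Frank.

6

Nora–Heidi–Frank
Nora–Heidi–Ivan–Frank
Nora–Heidi–Ivan–Liam–Judy–Frank
Nora–Ivan–Frank
Nora–Ivan–Heidi–Frank
Nora–Ivan–Liam–Judy–Frank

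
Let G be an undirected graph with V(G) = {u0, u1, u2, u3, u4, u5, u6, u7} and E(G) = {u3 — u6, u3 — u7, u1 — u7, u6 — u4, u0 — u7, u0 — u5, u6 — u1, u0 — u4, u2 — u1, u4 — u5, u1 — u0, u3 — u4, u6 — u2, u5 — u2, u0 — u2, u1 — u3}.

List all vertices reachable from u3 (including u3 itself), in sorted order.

Start at u3.
Its neighbours: u1, u4, u6, u7.
Then their neighbours: u0, u2, u5.
Every vertex is now reached.

u0, u1, u2, u3, u4, u5, u6, u7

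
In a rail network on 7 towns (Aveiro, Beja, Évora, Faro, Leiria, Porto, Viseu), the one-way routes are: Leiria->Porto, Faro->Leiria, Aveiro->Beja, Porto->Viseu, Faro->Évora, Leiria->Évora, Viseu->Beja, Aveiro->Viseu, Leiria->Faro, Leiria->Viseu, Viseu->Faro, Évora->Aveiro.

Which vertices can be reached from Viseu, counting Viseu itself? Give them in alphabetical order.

Start at Viseu.
Its neighbours: Beja, Faro.
Then their neighbours: Évora, Leiria.
Then next layer: Aveiro, Porto.
Every vertex is now reached.

Aveiro, Beja, Évora, Faro, Leiria, Porto, Viseu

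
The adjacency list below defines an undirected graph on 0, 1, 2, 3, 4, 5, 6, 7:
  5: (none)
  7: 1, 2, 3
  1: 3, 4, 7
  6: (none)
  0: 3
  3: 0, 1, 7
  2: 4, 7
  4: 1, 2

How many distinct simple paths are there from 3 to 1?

3

3–1
3–7–1
3–7–2–4–1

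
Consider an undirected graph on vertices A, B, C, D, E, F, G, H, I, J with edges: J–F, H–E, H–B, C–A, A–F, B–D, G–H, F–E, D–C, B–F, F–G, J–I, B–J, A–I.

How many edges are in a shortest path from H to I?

3

Distance 0: H.
Distance 1: B, E, G.
Distance 2: D, F, J.
Distance 3: A, C, I — contains I.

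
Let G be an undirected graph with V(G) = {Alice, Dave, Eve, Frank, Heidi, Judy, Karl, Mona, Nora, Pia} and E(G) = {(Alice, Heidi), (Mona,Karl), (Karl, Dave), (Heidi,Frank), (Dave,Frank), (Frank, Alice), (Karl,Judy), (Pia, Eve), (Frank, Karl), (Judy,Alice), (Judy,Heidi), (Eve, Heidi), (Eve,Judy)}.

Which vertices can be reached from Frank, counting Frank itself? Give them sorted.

Start at Frank.
Its neighbours: Alice, Dave, Heidi, Karl.
Then their neighbours: Eve, Judy, Mona.
Then next layer: Pia.
Nothing further is reachable.

Alice, Dave, Eve, Frank, Heidi, Judy, Karl, Mona, Pia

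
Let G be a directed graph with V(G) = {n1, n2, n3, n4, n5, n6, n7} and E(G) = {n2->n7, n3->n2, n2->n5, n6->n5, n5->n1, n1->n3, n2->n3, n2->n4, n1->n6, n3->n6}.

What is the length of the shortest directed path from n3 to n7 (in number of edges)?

Distance 0: n3.
Distance 1: n2, n6.
Distance 2: n4, n5, n7 — contains n7.

2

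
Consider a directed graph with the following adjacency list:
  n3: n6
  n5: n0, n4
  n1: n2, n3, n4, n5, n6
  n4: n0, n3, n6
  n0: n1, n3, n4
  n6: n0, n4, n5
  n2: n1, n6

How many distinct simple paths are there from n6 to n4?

7

n6→n0→n1→n4
n6→n0→n1→n5→n4
n6→n0→n4
n6→n4
n6→n5→n0→n1→n4
n6→n5→n0→n4
n6→n5→n4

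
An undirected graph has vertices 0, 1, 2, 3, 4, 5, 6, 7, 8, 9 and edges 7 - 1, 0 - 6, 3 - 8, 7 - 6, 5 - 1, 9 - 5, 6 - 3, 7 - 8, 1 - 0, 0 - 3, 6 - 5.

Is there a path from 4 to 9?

No

4 has no edges, so nothing is reachable from it.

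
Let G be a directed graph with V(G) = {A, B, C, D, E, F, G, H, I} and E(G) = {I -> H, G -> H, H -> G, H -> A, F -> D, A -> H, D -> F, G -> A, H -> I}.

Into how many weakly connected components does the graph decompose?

From A: component {A, G, H, I}.
From B: component {B}.
From C: component {C}.
From D: component {D, F}.
From E: component {E}.
That's 5 components.

5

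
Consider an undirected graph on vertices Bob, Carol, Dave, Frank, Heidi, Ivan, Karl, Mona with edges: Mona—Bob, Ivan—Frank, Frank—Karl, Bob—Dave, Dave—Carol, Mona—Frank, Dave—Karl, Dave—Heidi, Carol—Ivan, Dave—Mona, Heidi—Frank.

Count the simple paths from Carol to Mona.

9

Carol–Dave–Bob–Mona
Carol–Dave–Heidi–Frank–Mona
Carol–Dave–Karl–Frank–Mona
Carol–Dave–Mona
Carol–Ivan–Frank–Heidi–Dave–Bob–Mona
Carol–Ivan–Frank–Heidi–Dave–Mona
Carol–Ivan–Frank–Karl–Dave–Bob–Mona
Carol–Ivan–Frank–Karl–Dave–Mona
Carol–Ivan–Frank–Mona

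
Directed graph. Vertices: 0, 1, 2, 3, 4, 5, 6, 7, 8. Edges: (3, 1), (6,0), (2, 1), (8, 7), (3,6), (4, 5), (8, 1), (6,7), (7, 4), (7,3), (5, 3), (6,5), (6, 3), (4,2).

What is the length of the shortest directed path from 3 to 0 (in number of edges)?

Distance 0: 3.
Distance 1: 1, 6.
Distance 2: 0, 5, 7 — contains 0.

2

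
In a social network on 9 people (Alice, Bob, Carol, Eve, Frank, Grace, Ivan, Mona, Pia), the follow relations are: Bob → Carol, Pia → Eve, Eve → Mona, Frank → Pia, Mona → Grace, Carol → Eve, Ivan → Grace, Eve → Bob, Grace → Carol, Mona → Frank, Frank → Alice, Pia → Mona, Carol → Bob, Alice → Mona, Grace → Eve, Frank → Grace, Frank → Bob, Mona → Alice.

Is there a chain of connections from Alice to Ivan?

No

Explore from Alice.
Distance 1: reach Mona.
Distance 2: reach Frank, Grace.
Distance 3: reach Bob, Carol, Eve, Pia.
The search from Alice is exhausted; no directed path reaches Ivan.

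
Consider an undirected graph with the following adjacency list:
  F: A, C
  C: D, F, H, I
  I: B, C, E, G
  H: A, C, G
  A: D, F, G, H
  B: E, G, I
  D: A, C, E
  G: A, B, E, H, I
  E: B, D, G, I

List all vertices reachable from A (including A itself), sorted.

A, B, C, D, E, F, G, H, I

Start at A.
Its neighbours: D, F, G, H.
Then their neighbours: B, C, E, I.
Every vertex is now reached.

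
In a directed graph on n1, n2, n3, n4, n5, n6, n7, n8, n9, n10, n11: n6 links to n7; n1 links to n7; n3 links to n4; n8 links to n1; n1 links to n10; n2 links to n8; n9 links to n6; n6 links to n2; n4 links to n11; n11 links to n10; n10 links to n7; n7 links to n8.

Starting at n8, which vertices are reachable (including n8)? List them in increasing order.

n1, n7, n8, n10

Start at n8.
Its neighbours: n1.
Then their neighbours: n7, n10.
Nothing further is reachable.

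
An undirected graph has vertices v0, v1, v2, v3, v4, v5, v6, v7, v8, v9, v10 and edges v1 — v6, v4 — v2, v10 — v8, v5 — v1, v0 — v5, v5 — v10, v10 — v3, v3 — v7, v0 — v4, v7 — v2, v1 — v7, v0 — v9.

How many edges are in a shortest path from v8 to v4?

4

Distance 0: v8.
Distance 1: v10.
Distance 2: v3, v5.
Distance 3: v0, v1, v7.
Distance 4: v2, v4, v6, v9 — contains v4.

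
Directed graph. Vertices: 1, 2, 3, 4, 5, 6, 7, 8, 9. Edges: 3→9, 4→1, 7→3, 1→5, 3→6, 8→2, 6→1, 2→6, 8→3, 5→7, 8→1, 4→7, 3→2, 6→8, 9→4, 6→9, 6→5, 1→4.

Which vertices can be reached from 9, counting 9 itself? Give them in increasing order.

Start at 9.
Its neighbours: 4.
Then their neighbours: 1, 7.
Then next layer: 3, 5.
Then next layer: 2, 6.
Then next layer: 8.
Every vertex is now reached.

1, 2, 3, 4, 5, 6, 7, 8, 9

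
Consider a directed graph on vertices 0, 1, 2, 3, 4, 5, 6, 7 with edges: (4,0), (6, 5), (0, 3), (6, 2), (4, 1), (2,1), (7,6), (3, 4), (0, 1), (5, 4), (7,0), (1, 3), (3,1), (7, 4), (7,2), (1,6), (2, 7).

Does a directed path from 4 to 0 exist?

Explore from 4.
Distance 1: reach 0, 1.
Found 0.

Yes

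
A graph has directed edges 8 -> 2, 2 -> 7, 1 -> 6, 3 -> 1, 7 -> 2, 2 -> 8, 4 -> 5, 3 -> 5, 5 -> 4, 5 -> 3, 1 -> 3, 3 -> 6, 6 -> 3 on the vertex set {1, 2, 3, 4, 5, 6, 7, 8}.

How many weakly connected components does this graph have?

From 1: component {1, 3, 4, 5, 6}.
From 2: component {2, 7, 8}.
That's 2 components.

2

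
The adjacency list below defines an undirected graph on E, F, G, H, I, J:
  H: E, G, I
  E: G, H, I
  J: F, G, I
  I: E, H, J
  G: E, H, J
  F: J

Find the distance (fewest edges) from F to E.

3

Distance 0: F.
Distance 1: J.
Distance 2: G, I.
Distance 3: E, H — contains E.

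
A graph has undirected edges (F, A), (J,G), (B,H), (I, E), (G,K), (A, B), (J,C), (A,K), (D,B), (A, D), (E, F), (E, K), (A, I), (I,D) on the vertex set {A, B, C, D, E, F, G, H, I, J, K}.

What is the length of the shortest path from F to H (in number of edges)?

Distance 0: F.
Distance 1: A, E.
Distance 2: B, D, I, K.
Distance 3: G, H — contains H.

3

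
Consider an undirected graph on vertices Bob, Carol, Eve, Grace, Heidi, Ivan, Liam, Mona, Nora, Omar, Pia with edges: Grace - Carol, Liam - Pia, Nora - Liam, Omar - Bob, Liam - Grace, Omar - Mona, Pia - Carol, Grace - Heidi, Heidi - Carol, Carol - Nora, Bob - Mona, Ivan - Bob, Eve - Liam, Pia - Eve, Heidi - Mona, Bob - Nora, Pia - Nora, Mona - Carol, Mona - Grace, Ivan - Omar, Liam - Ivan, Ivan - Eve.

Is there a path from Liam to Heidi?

Yes

Explore from Liam.
Distance 1: reach Eve, Grace, Ivan, Nora, Pia.
Distance 2: reach Bob, Carol, Heidi, Mona, Omar.
Found Heidi.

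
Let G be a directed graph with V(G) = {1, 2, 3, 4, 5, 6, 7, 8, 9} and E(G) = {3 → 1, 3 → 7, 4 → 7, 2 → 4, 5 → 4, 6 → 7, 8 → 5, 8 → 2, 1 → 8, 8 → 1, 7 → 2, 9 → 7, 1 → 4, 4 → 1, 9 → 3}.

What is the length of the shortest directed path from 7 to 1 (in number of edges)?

Distance 0: 7.
Distance 1: 2.
Distance 2: 4.
Distance 3: 1 — contains 1.

3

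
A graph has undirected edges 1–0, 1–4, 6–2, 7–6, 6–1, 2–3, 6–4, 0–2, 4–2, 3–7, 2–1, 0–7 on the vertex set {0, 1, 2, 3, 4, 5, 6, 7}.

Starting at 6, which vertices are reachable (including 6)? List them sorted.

0, 1, 2, 3, 4, 6, 7

Start at 6.
Its neighbours: 1, 2, 4, 7.
Then their neighbours: 0, 3.
Nothing further is reachable.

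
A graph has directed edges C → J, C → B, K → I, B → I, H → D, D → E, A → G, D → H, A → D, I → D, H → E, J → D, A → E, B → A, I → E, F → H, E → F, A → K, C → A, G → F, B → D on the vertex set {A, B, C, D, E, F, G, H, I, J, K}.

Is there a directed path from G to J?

No

Explore from G.
Distance 1: reach F.
Distance 2: reach H.
Distance 3: reach D, E.
The search from G is exhausted; no directed path reaches J.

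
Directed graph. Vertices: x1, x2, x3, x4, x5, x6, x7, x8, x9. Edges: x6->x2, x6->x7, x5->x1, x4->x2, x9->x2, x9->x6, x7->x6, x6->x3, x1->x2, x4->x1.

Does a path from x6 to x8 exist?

Explore from x6.
Distance 1: reach x2, x3, x7.
The search from x6 is exhausted; no directed path reaches x8.

No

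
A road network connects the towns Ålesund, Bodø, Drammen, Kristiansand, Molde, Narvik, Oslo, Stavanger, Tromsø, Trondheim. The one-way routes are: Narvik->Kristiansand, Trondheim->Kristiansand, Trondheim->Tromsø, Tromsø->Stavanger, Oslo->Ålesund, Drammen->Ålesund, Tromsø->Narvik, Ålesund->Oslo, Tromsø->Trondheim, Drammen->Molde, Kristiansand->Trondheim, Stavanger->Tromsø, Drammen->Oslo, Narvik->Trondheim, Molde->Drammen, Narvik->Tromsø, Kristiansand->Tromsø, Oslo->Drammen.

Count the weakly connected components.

From Ålesund: component {Ålesund, Drammen, Molde, Oslo}.
From Bodø: component {Bodø}.
From Kristiansand: component {Kristiansand, Narvik, Stavanger, Tromsø, Trondheim}.
That's 3 components.

3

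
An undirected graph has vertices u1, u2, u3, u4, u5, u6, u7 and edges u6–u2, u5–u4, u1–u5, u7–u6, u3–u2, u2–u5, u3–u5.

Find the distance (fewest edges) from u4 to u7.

4

Distance 0: u4.
Distance 1: u5.
Distance 2: u1, u2, u3.
Distance 3: u6.
Distance 4: u7 — contains u7.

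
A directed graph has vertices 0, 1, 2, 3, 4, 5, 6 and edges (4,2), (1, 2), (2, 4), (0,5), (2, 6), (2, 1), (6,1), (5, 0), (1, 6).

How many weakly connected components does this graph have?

3

From 0: component {0, 5}.
From 1: component {1, 2, 4, 6}.
From 3: component {3}.
That's 3 components.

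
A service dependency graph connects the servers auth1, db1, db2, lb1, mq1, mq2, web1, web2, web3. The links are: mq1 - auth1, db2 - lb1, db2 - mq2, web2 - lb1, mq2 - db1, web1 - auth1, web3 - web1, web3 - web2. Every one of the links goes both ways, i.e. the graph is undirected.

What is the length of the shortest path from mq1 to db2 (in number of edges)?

Distance 0: mq1.
Distance 1: auth1.
Distance 2: web1.
Distance 3: web3.
Distance 4: web2.
Distance 5: lb1.
Distance 6: db2 — contains db2.

6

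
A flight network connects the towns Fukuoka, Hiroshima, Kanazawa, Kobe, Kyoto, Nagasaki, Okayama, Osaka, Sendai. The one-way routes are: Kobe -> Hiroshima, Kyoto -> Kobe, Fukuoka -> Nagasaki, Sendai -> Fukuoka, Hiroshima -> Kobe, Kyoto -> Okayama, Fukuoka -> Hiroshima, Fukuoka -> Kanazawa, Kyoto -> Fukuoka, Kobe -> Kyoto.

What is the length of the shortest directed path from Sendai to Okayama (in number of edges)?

5

Distance 0: Sendai.
Distance 1: Fukuoka.
Distance 2: Hiroshima, Kanazawa, Nagasaki.
Distance 3: Kobe.
Distance 4: Kyoto.
Distance 5: Okayama — contains Okayama.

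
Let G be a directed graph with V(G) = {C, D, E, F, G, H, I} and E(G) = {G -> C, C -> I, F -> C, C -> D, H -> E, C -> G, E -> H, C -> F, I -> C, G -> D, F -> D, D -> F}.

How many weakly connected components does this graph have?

From C: component {C, D, F, G, I}.
From E: component {E, H}.
That's 2 components.

2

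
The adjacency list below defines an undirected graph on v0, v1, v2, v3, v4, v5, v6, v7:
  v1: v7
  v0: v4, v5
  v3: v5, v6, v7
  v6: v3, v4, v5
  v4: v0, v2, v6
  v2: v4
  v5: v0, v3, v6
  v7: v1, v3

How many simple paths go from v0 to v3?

v0–v4–v6–v3
v0–v4–v6–v5–v3
v0–v5–v3
v0–v5–v6–v3

4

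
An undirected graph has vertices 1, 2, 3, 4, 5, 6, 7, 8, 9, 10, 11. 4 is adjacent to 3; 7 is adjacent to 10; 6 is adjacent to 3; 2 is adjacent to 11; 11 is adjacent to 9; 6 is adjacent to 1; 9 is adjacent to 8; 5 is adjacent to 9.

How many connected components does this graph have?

From 1: component {1, 3, 4, 6}.
From 2: component {2, 5, 8, 9, 11}.
From 7: component {7, 10}.
That's 3 components.

3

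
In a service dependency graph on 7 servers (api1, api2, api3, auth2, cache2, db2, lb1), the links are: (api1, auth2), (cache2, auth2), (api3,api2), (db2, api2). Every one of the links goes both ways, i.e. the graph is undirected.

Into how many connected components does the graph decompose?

3

From api1: component {api1, auth2, cache2}.
From api2: component {api2, api3, db2}.
From lb1: component {lb1}.
That's 3 components.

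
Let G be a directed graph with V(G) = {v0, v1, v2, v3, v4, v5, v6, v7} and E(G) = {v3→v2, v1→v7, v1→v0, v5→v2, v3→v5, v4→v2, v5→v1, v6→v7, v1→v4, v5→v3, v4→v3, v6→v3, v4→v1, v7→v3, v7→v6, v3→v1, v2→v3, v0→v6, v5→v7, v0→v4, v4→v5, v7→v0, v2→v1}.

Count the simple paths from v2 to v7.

14

v2→v1→v0→v4→v3→v5→v7
v2→v1→v0→v4→v5→v7
v2→v1→v0→v6→v3→v5→v7
v2→v1→v0→v6→v7
v2→v1→v4→v3→v5→v7
v2→v1→v4→v5→v7
v2→v1→v7
v2→v3→v1→v0→v4→v5→v7
v2→v3→v1→v0→v6→v7
v2→v3→v1→v4→v5→v7
v2→v3→v1→v7
v2→v3→v5→v1→v0→v6→v7
v2→v3→v5→v1→v7
v2→v3→v5→v7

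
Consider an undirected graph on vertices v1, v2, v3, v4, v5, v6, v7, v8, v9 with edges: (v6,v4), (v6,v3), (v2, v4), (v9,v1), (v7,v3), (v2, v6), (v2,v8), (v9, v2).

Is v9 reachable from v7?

Yes

Explore from v7.
Distance 1: reach v3.
Distance 2: reach v6.
Distance 3: reach v2, v4.
Distance 4: reach v8, v9.
Found v9.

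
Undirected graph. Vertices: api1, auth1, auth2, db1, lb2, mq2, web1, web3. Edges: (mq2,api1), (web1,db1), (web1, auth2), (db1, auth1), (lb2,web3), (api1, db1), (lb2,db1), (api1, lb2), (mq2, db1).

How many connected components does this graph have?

1

From api1: component {api1, auth1, auth2, db1, lb2, mq2, web1, web3}.
That's 1 component.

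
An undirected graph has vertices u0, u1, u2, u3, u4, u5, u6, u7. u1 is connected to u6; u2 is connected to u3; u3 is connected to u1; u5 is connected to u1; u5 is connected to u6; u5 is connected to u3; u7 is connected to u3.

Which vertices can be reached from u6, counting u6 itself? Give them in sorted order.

u1, u2, u3, u5, u6, u7

Start at u6.
Its neighbours: u1, u5.
Then their neighbours: u3.
Then next layer: u2, u7.
Nothing further is reachable.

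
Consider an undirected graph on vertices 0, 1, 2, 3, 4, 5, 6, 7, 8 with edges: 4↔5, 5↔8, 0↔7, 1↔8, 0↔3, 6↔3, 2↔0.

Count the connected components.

2

From 0: component {0, 2, 3, 6, 7}.
From 1: component {1, 4, 5, 8}.
That's 2 components.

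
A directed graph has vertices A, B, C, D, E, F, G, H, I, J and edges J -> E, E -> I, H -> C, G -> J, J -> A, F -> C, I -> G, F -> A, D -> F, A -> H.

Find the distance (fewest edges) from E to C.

6

Distance 0: E.
Distance 1: I.
Distance 2: G.
Distance 3: J.
Distance 4: A.
Distance 5: H.
Distance 6: C — contains C.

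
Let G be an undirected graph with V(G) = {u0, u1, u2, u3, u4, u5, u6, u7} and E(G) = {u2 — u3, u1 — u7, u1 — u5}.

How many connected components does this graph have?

5

From u0: component {u0}.
From u1: component {u1, u5, u7}.
From u2: component {u2, u3}.
From u4: component {u4}.
From u6: component {u6}.
That's 5 components.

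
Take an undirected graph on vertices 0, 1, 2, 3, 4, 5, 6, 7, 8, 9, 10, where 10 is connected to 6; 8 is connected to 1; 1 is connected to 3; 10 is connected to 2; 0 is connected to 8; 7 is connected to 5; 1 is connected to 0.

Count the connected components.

From 0: component {0, 1, 3, 8}.
From 2: component {2, 6, 10}.
From 4: component {4}.
From 5: component {5, 7}.
From 9: component {9}.
That's 5 components.

5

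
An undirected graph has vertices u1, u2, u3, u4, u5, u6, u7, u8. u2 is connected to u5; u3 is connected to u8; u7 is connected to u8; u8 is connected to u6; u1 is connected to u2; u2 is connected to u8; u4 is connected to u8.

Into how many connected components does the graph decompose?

1

From u1: component {u1, u2, u3, u4, u5, u6, u7, u8}.
That's 1 component.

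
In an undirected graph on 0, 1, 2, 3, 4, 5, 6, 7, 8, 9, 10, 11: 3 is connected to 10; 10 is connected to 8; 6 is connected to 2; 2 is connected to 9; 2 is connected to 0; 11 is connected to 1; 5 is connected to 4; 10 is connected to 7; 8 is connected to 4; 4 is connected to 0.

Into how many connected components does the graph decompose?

2

From 0: component {0, 2, 3, 4, 5, 6, 7, 8, 9, 10}.
From 1: component {1, 11}.
That's 2 components.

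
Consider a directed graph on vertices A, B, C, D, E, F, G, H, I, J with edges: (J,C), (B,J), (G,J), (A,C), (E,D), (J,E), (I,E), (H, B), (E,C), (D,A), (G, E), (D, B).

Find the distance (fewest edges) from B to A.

Distance 0: B.
Distance 1: J.
Distance 2: C, E.
Distance 3: D.
Distance 4: A — contains A.

4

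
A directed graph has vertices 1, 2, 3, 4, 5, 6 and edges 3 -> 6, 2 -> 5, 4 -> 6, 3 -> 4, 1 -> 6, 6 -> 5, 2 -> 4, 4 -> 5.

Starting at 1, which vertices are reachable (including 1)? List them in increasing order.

1, 5, 6

Start at 1.
Its neighbours: 6.
Then their neighbours: 5.
Nothing further is reachable.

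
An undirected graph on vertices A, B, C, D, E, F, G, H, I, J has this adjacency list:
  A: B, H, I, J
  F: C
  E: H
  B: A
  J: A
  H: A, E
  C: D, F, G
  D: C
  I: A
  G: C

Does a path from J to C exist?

No

Explore from J.
Distance 1: reach A.
Distance 2: reach B, H, I.
Distance 3: reach E.
The search is exhausted without reaching C; it lies in a different component.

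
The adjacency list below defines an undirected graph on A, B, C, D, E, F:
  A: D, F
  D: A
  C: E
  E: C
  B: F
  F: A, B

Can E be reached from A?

Explore from A.
Distance 1: reach D, F.
Distance 2: reach B.
The search is exhausted without reaching E; it lies in a different component.

No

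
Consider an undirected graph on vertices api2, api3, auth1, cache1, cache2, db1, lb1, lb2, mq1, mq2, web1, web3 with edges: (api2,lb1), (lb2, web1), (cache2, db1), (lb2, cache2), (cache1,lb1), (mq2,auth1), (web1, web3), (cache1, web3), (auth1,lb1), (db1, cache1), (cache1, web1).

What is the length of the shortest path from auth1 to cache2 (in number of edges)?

Distance 0: auth1.
Distance 1: lb1, mq2.
Distance 2: api2, cache1.
Distance 3: db1, web1, web3.
Distance 4: cache2, lb2 — contains cache2.

4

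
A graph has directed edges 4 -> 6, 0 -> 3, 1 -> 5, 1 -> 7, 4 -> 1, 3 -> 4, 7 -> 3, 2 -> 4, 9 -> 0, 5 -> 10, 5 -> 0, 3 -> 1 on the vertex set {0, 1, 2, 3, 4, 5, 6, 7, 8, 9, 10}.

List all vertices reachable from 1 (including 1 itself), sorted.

0, 1, 3, 4, 5, 6, 7, 10

Start at 1.
Its neighbours: 5, 7.
Then their neighbours: 0, 3, 10.
Then next layer: 4.
Then next layer: 6.
Nothing further is reachable.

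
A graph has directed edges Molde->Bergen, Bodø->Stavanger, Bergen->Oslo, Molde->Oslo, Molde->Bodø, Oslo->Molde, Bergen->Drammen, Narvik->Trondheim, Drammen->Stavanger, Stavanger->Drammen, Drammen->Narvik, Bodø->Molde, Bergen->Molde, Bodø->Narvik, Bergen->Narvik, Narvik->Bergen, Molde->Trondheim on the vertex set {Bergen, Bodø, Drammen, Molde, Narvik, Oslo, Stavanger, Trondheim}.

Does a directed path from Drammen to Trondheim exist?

Explore from Drammen.
Distance 1: reach Narvik, Stavanger.
Distance 2: reach Bergen, Trondheim.
Found Trondheim.

Yes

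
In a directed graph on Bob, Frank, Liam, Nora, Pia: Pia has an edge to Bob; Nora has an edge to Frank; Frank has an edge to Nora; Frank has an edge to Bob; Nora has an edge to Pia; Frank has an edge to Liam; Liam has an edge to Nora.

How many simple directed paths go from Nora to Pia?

1

Nora→Pia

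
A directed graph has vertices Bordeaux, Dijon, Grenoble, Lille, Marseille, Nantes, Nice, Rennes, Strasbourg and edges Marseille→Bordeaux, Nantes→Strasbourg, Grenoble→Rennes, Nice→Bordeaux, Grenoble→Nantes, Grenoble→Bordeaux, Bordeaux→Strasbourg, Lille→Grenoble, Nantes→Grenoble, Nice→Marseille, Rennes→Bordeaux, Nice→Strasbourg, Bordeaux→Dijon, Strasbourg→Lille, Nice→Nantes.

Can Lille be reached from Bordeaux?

Yes

Explore from Bordeaux.
Distance 1: reach Dijon, Strasbourg.
Distance 2: reach Lille.
Found Lille.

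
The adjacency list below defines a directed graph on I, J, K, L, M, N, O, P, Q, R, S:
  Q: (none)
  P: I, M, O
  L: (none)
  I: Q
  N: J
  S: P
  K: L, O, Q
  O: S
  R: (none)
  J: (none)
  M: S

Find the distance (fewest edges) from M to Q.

4

Distance 0: M.
Distance 1: S.
Distance 2: P.
Distance 3: I, O.
Distance 4: Q — contains Q.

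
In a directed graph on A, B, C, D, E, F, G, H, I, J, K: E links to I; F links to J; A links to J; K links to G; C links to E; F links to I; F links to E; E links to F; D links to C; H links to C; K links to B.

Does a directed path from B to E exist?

B has no outgoing edges, so nothing is reachable from it.

No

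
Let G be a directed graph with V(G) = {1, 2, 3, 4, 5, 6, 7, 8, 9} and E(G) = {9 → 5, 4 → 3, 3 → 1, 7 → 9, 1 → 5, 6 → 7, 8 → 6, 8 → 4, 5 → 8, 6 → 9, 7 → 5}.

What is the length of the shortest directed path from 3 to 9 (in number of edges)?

5

Distance 0: 3.
Distance 1: 1.
Distance 2: 5.
Distance 3: 8.
Distance 4: 4, 6.
Distance 5: 7, 9 — contains 9.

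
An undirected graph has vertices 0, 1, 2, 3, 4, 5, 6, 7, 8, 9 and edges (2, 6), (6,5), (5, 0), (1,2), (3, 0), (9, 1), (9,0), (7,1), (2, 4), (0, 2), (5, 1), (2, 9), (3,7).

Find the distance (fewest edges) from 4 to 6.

2

Distance 0: 4.
Distance 1: 2.
Distance 2: 0, 1, 6, 9 — contains 6.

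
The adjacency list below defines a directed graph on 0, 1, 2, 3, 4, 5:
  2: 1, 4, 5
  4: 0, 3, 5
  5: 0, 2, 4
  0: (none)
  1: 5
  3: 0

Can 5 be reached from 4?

Yes

Explore from 4.
Distance 1: reach 0, 3, 5.
Found 5.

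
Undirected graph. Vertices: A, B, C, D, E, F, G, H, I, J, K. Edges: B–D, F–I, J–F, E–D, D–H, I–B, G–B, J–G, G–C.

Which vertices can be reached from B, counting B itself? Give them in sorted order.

B, C, D, E, F, G, H, I, J

Start at B.
Its neighbours: D, G, I.
Then their neighbours: C, E, F, H, J.
Nothing further is reachable.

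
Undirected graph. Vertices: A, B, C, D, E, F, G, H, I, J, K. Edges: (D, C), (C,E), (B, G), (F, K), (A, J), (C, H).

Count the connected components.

5

From A: component {A, J}.
From B: component {B, G}.
From C: component {C, D, E, H}.
From F: component {F, K}.
From I: component {I}.
That's 5 components.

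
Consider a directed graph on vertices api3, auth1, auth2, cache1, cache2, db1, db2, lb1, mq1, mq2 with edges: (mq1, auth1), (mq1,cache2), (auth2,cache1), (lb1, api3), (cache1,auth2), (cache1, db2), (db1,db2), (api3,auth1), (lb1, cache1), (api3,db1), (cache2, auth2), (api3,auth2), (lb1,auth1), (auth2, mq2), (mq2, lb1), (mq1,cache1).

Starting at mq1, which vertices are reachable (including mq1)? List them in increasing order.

Start at mq1.
Its neighbours: auth1, cache1, cache2.
Then their neighbours: auth2, db2.
Then next layer: mq2.
Then next layer: lb1.
Then next layer: api3.
Then next layer: db1.
Every vertex is now reached.

api3, auth1, auth2, cache1, cache2, db1, db2, lb1, mq1, mq2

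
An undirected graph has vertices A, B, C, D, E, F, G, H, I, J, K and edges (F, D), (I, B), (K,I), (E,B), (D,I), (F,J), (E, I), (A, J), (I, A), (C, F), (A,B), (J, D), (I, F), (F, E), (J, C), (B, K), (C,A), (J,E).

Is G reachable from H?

No

H has no edges, so nothing is reachable from it.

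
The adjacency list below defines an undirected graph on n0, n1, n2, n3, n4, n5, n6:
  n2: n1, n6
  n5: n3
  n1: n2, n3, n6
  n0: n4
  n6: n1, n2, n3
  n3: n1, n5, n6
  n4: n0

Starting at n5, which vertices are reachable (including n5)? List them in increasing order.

n1, n2, n3, n5, n6

Start at n5.
Its neighbours: n3.
Then their neighbours: n1, n6.
Then next layer: n2.
Nothing further is reachable.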